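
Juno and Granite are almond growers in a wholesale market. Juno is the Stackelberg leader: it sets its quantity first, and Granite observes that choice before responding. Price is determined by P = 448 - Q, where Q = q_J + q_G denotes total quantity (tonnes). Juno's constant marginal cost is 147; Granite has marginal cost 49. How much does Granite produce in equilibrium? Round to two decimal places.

148.75

The follower Granite best-responds to any q_J: π_G = (448 - Q)q_G - 49q_G.
Setting the follower's marginal profit to zero, 399 - q_J - 2q_G = 0, i.e. q_G = (399 - q_J)/2.
Juno substitutes q_G(q_J) into its own profit: π_J = q_J(448 - q_J - (399 - q_J)/2) - 147q_J = (497/2 - (1/2)q_J)q_J - 147q_J.
Maximising: ∂π_J/∂q_J = 203/2 - q_J = 0, giving q_J = 203/2.
Then q_G = (399 - 203/2)/2 = 595/4.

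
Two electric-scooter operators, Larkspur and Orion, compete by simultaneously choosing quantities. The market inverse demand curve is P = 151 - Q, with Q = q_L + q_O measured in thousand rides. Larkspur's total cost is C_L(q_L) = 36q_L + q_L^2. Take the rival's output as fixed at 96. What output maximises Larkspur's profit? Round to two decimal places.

4.75

With the rival's output fixed at 96, Larkspur's profit is π_L = (151 - 96 - q_L)q_L - (36q_L + q_L²) = (55 - q_L)q_L - (36q_L + q_L²).
∂π_L/∂q_L = 19 - 4q_L = 0, so q_L = 19/4.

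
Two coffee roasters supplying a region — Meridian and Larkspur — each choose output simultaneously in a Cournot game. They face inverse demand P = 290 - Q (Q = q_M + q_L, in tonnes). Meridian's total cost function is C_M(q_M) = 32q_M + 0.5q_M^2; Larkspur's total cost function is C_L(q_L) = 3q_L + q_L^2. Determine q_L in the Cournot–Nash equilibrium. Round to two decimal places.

Meridian's profit: π_M = (290 - Q)q_M - (32q_M + (1/2)q_M²). Setting ∂π_M/∂q_M = 0: 258 - 3q_M - (q_L) = 0.
Larkspur's first-order condition: 287 - 4q_L - (q_M) = 0.
So q_M = (258 - q_L)/3 and q_L = (287 - q_M)/4.
Substituting one into the other gives q_M = 745/11 and q_L = 603/11.

54.82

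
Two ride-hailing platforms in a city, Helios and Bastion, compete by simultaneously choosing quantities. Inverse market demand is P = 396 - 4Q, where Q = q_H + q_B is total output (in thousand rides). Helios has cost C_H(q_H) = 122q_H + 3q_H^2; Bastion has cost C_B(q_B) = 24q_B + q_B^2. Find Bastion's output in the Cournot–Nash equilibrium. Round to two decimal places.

Helios's profit: π_H = (396 - 4Q)q_H - (122q_H + 3q_H²). Setting ∂π_H/∂q_H = 0: 274 - 14q_H - 4(q_B) = 0.
Bastion's first-order condition: 372 - 10q_B - 4(q_H) = 0.
Best responses: q_H = (274 - 4q_B)/14, q_B = (372 - 4q_H)/10.
Solving the pair: q_H = 313/31, q_B = 1028/31.

33.16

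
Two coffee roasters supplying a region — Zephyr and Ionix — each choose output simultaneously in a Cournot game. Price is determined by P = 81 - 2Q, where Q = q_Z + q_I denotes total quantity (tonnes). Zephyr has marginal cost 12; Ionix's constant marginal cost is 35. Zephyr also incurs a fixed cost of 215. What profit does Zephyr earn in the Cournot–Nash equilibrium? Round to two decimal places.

255.22

Zephyr's profit: π_Z = (81 - 2Q)q_Z - (12q_Z). Setting ∂π_Z/∂q_Z = 0: 69 - 4q_Z - 2(q_I) = 0.
Ionix's first-order condition: 46 - 4q_I - 2(q_Z) = 0.
So q_Z = (69 - 2q_I)/4 and q_I = (46 - 2q_Z)/4.
Substituting one into the other gives q_Z = 46/3 and q_I = 23/6.
Price P = 81 - 2·(115/6) = 128/3.
Zephyr's profit: (128/3 - 12)·(46/3) - 215 = 255.2222.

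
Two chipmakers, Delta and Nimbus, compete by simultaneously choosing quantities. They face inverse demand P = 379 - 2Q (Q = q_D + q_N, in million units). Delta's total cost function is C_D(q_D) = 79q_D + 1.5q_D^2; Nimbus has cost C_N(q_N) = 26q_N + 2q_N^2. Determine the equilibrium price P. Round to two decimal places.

241.88

Delta's profit: π_D = (379 - 2Q)q_D - (79q_D + (3/2)q_D²). Setting ∂π_D/∂q_D = 0: 300 - 7q_D - 2(q_N) = 0.
Nimbus's profit: π_N = (379 - 2Q)q_N - (26q_N + 2q_N²). Setting ∂π_N/∂q_N = 0: 353 - 8q_N - 2(q_D) = 0.
Rearranging gives the reaction functions q_D = (300 - 2q_N)/7 and q_N = (353 - 2q_D)/8.
Substituting one into the other gives q_D = 847/26 and q_N = 1871/52.
Total output Q = 68.5577, so price P = 379 - 2·68.5577 = 241.8846.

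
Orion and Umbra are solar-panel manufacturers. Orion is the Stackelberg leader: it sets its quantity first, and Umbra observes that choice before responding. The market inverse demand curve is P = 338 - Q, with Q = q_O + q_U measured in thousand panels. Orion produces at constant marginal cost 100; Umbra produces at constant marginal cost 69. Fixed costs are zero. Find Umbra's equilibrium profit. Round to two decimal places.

Solve by backward induction. Given q_O, the follower Umbra maximises π_U = (338 - q_O - q_U)q_U - 69q_U.
Follower FOC: 269 - q_O - 2q_U = 0, so q_U(q_O) = (269 - q_O)/2.
Orion substitutes q_U(q_O) into its own profit: π_O = q_O(338 - q_O - (269 - q_O)/2) - 100q_O = (407/2 - (1/2)q_O)q_O - 100q_O.
Maximising: ∂π_O/∂q_O = 207/2 - q_O = 0, giving q_O = 207/2.
Then q_U = (269 - 207/2)/2 = 331/4.
Price P = 338 - 745/4 = 607/4.
Umbra's profit: (607/4 - 69)·(331/4) = 6847.5625.

6847.56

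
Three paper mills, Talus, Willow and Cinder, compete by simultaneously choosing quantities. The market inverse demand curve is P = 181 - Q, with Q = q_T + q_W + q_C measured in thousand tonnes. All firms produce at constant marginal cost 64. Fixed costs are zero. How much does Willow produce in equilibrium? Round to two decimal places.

29.25

A representative firm's profit is π_i = q_i(181 - Q) - 64q_i.
Setting ∂π_i/∂q_i = 0 with rivals' quantities fixed: 117 - 2q_i - Σ_{j≠i} q_j = 0.
With identical firms every q_j equals q_i, so Σ_{j≠i} q_j = 2q_i and 117 = 4q_i, giving q_i = 117/4.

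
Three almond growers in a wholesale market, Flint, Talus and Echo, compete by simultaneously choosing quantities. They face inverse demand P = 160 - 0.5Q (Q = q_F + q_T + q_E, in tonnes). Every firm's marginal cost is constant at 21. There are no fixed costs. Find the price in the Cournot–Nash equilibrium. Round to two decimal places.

55.75

Each firm earns π_i = (160 - 0.5Q)q_i - 21q_i.
Setting ∂π_i/∂q_i = 0 with rivals' quantities fixed: 139 - q_i - (1/2)·Σ_{j≠i} q_j = 0.
With identical firms every q_j equals q_i, so Σ_{j≠i} q_j = 2q_i and 139 = 2q_i, giving q_i = 139/2.
Total output Q = 417/2, so price P = 160 - (1/2)·(417/2) = 223/4.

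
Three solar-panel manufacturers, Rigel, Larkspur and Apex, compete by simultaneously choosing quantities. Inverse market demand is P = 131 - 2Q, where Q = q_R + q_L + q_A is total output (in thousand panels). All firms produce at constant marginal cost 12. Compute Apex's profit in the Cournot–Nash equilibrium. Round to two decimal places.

Each firm earns π_i = (131 - 2Q)q_i - 12q_i.
Setting ∂π_i/∂q_i = 0 with rivals' quantities fixed: 119 - 4q_i - 2·Σ_{j≠i} q_j = 0.
By symmetry each firm produces the same amount; substituting Σ_{j≠i} q_j = 2q_i yields q_i = 119/8.
Price P = 131 - 2·(357/8) = 167/4.
Apex's profit: (167/4 - 12)·(119/8) = 442.5313.

442.53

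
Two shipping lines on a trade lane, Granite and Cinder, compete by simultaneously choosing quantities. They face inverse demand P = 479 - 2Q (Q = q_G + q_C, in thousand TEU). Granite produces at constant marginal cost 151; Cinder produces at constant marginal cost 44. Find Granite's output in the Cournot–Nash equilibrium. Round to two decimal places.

36.83

Granite's profit: π_G = (479 - 2Q)q_G - (151q_G). Setting ∂π_G/∂q_G = 0: 328 - 4q_G - 2(q_C) = 0.
Cinder's first-order condition: 435 - 4q_C - 2(q_G) = 0.
Rearranging gives the reaction functions q_G = (328 - 2q_C)/4 and q_C = (435 - 2q_G)/4.
Solving the pair: q_G = 221/6, q_C = 271/3.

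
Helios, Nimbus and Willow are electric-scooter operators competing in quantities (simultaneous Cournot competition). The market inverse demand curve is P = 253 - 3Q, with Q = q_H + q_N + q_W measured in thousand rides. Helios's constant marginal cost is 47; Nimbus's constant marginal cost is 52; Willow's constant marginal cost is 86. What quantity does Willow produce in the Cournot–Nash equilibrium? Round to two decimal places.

7.83

Helios's profit: π_H = (253 - 3Q)q_H - (47q_H). Setting ∂π_H/∂q_H = 0: 206 - 6q_H - 3(q_N + q_W) = 0.
Nimbus's first-order condition: 201 - 6q_N - 3(q_H + q_W) = 0.
Willow's first-order condition: 167 - 6q_W - 3(q_H + q_N) = 0.
Adding the 3 first-order conditions: 574 − 12Q = 0, so Q = 287/6.
Back-substituting: q_H = (206 − 287/2)/3 = 125/6, q_N = (201 − 287/2)/3 = 115/6, q_W = (167 − 287/2)/3 = 47/6.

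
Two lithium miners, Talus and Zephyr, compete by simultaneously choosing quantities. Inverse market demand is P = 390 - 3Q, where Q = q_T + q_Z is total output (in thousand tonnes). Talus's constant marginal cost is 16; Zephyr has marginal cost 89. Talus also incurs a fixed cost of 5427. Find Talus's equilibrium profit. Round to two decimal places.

1973.33

Talus's profit: π_T = (390 - 3Q)q_T - (16q_T). Setting ∂π_T/∂q_T = 0: 374 - 6q_T - 3(q_Z) = 0.
Zephyr's first-order condition: 301 - 6q_Z - 3(q_T) = 0.
So q_T = (374 - 3q_Z)/6 and q_Z = (301 - 3q_T)/6.
Substituting one into the other gives q_T = 149/3 and q_Z = 76/3.
Price P = 390 - 3·75 = 165.
Talus's profit: (165 - 16)·(149/3) - 5427 = 1973.3333.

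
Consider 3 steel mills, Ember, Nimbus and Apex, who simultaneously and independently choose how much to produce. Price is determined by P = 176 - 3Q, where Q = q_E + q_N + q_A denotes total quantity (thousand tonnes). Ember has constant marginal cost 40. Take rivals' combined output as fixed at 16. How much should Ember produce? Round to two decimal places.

With rivals' combined output fixed at 16, Ember's profit is π_E = (176 - 3·16 - 3q_E)q_E - (40q_E) = (128 - 3q_E)q_E - (40q_E).
∂π_E/∂q_E = 88 - 6q_E = 0, so q_E = 44/3.

14.67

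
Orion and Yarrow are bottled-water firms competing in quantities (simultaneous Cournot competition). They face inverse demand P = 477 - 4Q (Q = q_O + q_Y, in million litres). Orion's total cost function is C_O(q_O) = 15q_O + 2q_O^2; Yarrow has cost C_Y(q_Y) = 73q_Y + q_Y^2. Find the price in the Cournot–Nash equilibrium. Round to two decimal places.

Orion's profit: π_O = (477 - 4Q)q_O - (15q_O + 2q_O²). Setting ∂π_O/∂q_O = 0: 462 - 12q_O - 4(q_Y) = 0.
Yarrow's profit: π_Y = (477 - 4Q)q_Y - (73q_Y + q_Y²). Setting ∂π_Y/∂q_Y = 0: 404 - 10q_Y - 4(q_O) = 0.
So q_O = (462 - 4q_Y)/12 and q_Y = (404 - 4q_O)/10.
Solving the pair: q_O = 751/26, q_Y = 375/13.
Total output Q = 1501/26, so price P = 477 - 4·(1501/26) = 246.0769.

246.08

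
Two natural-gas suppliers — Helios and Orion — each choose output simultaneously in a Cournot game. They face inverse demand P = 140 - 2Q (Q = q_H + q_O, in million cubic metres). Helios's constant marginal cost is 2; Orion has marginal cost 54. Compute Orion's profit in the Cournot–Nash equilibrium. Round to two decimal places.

64.22

Helios's profit: π_H = (140 - 2Q)q_H - (2q_H). Setting ∂π_H/∂q_H = 0: 138 - 4q_H - 2(q_O) = 0.
Orion's profit: π_O = (140 - 2Q)q_O - (54q_O). Setting ∂π_O/∂q_O = 0: 86 - 4q_O - 2(q_H) = 0.
Rearranging gives the reaction functions q_H = (138 - 2q_O)/4 and q_O = (86 - 2q_H)/4.
Solving the pair: q_H = 95/3, q_O = 17/3.
Price P = 140 - 2·(112/3) = 196/3.
Orion's profit: (196/3 - 54)·(17/3) = 578/9.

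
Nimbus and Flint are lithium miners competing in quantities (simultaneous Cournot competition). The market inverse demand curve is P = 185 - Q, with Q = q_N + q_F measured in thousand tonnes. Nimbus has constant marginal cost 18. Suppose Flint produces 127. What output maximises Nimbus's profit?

With the rival's output fixed at 127, Nimbus's profit is π_N = (185 - 127 - q_N)q_N - (18q_N) = (58 - q_N)q_N - (18q_N).
∂π_N/∂q_N = 40 - 2q_N = 0, so q_N = 20.

20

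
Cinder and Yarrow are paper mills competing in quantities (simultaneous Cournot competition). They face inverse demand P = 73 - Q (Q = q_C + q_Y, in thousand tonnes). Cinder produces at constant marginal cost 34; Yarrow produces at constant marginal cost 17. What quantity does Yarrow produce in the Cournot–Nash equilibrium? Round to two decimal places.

24.33

Cinder's profit: π_C = (73 - Q)q_C - (34q_C). Setting ∂π_C/∂q_C = 0: 39 - 2q_C - (q_Y) = 0.
Yarrow's first-order condition: 56 - 2q_Y - (q_C) = 0.
So q_C = (39 - q_Y)/2 and q_Y = (56 - q_C)/2.
Substituting one into the other gives q_C = 22/3 and q_Y = 73/3.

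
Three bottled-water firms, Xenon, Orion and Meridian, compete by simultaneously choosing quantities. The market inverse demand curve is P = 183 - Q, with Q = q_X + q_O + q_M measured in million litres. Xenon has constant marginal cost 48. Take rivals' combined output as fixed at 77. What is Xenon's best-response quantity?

With rivals' combined output fixed at 77, Xenon's profit is π_X = (183 - 77 - q_X)q_X - (48q_X) = (106 - q_X)q_X - (48q_X).
∂π_X/∂q_X = 58 - 2q_X = 0, so q_X = 29.

29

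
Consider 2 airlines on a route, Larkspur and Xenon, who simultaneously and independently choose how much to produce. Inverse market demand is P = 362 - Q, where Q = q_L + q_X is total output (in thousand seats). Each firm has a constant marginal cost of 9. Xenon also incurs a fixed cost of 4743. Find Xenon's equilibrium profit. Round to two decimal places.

A representative firm's profit is π_i = q_i(362 - Q) - 9q_i.
First-order condition (treating rivals' output as given): 353 - 2q_i - q_j = 0.
With identical firms every q_j equals q_i, so q_j = q_i and 353 = 3q_i, giving q_i = 353/3.
Price P = 362 - 706/3 = 380/3.
Xenon's profit: (380/3 - 9)·(353/3) - 4743 = 9102.4444.

9102.44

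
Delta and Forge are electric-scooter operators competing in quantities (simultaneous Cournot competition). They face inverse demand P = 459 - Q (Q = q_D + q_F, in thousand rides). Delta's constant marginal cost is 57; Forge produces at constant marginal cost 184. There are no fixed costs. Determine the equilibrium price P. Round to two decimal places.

233.33

Delta's profit: π_D = (459 - Q)q_D - (57q_D). Setting ∂π_D/∂q_D = 0: 402 - 2q_D - (q_F) = 0.
Forge's profit: π_F = (459 - Q)q_F - (184q_F). Setting ∂π_F/∂q_F = 0: 275 - 2q_F - (q_D) = 0.
Rearranging gives the reaction functions q_D = (402 - q_F)/2 and q_F = (275 - q_D)/2.
Substituting one into the other gives q_D = 529/3 and q_F = 148/3.
Total output Q = 677/3, so price P = 459 - 677/3 = 700/3.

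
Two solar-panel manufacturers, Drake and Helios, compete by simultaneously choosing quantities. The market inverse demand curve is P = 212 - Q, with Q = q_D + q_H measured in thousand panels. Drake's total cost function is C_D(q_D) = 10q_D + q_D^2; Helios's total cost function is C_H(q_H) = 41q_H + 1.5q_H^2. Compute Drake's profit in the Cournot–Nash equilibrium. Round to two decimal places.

Drake's profit: π_D = (212 - Q)q_D - (10q_D + q_D²). Setting ∂π_D/∂q_D = 0: 202 - 4q_D - (q_H) = 0.
Helios's first-order condition: 171 - 5q_H - (q_D) = 0.
Best responses: q_D = (202 - q_H)/4, q_H = (171 - q_D)/5.
Solving the pair: q_D = 839/19, q_H = 482/19.
Price P = 212 - 1321/19 = 142.4737.
Drake's profit: 142.4737·(839/19) - 10·(839/19) - (839/19)² = 3899.8393.

3899.84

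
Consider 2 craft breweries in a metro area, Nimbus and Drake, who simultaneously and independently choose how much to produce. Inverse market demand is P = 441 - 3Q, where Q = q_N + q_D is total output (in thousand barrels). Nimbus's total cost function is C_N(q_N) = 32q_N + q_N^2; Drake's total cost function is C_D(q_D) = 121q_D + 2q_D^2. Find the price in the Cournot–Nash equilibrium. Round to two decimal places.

Nimbus's profit: π_N = (441 - 3Q)q_N - (32q_N + q_N²). Setting ∂π_N/∂q_N = 0: 409 - 8q_N - 3(q_D) = 0.
Drake's profit: π_D = (441 - 3Q)q_D - (121q_D + 2q_D²). Setting ∂π_D/∂q_D = 0: 320 - 10q_D - 3(q_N) = 0.
Best responses: q_N = (409 - 3q_D)/8, q_D = (320 - 3q_N)/10.
Substituting one into the other gives q_N = 44.0845 and q_D = 1333/71.
Total output Q = 62.8592, so price P = 441 - 3·62.8592 = 252.4225.

252.42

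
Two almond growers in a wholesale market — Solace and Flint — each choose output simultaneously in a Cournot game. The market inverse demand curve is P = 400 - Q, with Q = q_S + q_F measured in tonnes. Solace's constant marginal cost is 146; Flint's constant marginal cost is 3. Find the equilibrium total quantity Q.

Solace's profit: π_S = (400 - Q)q_S - (146q_S). Setting ∂π_S/∂q_S = 0: 254 - 2q_S - (q_F) = 0.
Flint's profit: π_F = (400 - Q)q_F - (3q_F). Setting ∂π_F/∂q_F = 0: 397 - 2q_F - (q_S) = 0.
Best responses: q_S = (254 - q_F)/2, q_F = (397 - q_S)/2.
Solving the pair: q_S = 37, q_F = 180.
Total output Q = 37 + 180 = 217.

217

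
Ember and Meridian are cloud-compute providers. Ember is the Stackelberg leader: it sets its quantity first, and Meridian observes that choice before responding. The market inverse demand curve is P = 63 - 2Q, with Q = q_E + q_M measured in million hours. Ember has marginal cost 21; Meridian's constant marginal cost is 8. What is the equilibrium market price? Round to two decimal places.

Solve by backward induction. Given q_E, the follower Meridian maximises π_M = (63 - 2q_E - 2q_M)q_M - 8q_M.
Follower FOC: 55 - 2q_E - 4q_M = 0, so q_M(q_E) = (55 - 2q_E)/4.
The leader anticipates this reaction. Substituting into P = 63 - 2Q gives P = 71/2 - q_E, so π_E = (71/2 - q_E)q_E - 21q_E.
The leader's first-order condition 29/2 - 2q_E = 0 yields q_E = 29/4.
Then q_M = (55 - 2·(29/4))/4 = 81/8.
Total output Q = 139/8, so price P = 63 - 2·(139/8) = 113/4.

28.25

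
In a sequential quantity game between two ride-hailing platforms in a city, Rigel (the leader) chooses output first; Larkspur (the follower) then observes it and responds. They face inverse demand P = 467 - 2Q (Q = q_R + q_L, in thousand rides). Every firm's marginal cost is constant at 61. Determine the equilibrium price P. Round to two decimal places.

162.50

The follower Larkspur best-responds to any q_R: π_L = (467 - 2Q)q_L - 61q_L.
Setting the follower's marginal profit to zero, 406 - 2q_R - 4q_L = 0, i.e. q_L = (406 - 2q_R)/4.
Rigel substitutes q_L(q_R) into its own profit: π_R = q_R(467 - 2q_R - (406 - 2q_R)/2) - 61q_R = (264 - q_R)q_R - 61q_R.
The leader's first-order condition 203 - 2q_R = 0 yields q_R = 203/2.
Then q_L = (406 - 2·(203/2))/4 = 203/4.
Total output Q = 609/4, so price P = 467 - 2·(609/4) = 325/2.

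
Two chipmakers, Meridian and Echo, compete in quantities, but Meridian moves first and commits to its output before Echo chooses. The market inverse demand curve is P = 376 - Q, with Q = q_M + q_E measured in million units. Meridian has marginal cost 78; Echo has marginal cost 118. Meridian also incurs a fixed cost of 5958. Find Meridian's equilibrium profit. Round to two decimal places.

8322.50

Solve by backward induction. Given q_M, the follower Echo maximises π_E = (376 - q_M - q_E)q_E - 118q_E.
Follower FOC: 258 - q_M - 2q_E = 0, so q_E(q_M) = (258 - q_M)/2.
Meridian substitutes q_E(q_M) into its own profit: π_M = q_M(376 - q_M - (258 - q_M)/2) - 78q_M = (247 - (1/2)q_M)q_M - 78q_M.
Leader FOC: 169 - q_M = 0, so q_M = 169.
Then q_E = (258 - 169)/2 = 89/2.
Price P = 376 - 427/2 = 325/2.
Meridian's profit: (325/2 - 78)·169 - 5958 = 8322.5000.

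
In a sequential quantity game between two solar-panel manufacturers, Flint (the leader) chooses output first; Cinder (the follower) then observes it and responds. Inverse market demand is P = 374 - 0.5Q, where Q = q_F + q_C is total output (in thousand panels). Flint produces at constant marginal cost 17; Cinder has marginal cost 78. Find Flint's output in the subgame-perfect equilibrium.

418

Solve by backward induction. Given q_F, the follower Cinder maximises π_C = (374 - (1/2)q_F - (1/2)q_C)q_C - 78q_C.
∂π_C/∂q_C = 296 - (1/2)q_F - q_C = 0 gives the reaction function q_C = (296 - (1/2)q_F).
Flint substitutes q_C(q_F) into its own profit: π_F = q_F(374 - (1/2)q_F - (296 - (1/2)q_F)/2) - 17q_F = (226 - (1/4)q_F)q_F - 17q_F.
The leader's first-order condition 209 - (1/2)q_F = 0 yields q_F = 418.
Then q_C = (296 - (1/2)·418) = 87.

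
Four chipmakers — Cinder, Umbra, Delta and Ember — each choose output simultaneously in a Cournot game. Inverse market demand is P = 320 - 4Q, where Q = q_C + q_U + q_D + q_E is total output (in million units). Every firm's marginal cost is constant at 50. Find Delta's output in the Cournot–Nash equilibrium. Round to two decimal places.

A representative firm's profit is π_i = q_i(320 - 4Q) - 50q_i.
First-order condition (treating rivals' output as given): 270 - 8q_i - 4·Σ_{j≠i} q_j = 0.
By symmetry each firm produces the same amount; substituting Σ_{j≠i} q_j = 3q_i yields q_i = 270/20 = 27/2.

13.50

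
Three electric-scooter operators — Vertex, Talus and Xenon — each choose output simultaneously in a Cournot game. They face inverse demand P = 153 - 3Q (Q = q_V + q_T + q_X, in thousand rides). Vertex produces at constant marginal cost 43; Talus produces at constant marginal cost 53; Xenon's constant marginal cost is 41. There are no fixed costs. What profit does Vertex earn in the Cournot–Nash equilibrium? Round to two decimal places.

Vertex's profit: π_V = (153 - 3Q)q_V - (43q_V). Setting ∂π_V/∂q_V = 0: 110 - 6q_V - 3(q_T + q_X) = 0.
Talus's profit: π_T = (153 - 3Q)q_T - (53q_T). Setting ∂π_T/∂q_T = 0: 100 - 6q_T - 3(q_V + q_X) = 0.
Xenon's profit: π_X = (153 - 3Q)q_X - (41q_X). Setting ∂π_X/∂q_X = 0: 112 - 6q_X - 3(q_V + q_T) = 0.
Summing all 3 equations gives 322 − 12Q = 0, hence Q = 161/6.
Back-substituting: q_V = (110 − 161/2)/3 = 59/6, q_T = (100 − 161/2)/3 = 13/2, q_X = (112 − 161/2)/3 = 21/2.
Price P = 153 - 3·(161/6) = 145/2.
Vertex's profit: (145/2 - 43)·(59/6) = 290.0833.

290.08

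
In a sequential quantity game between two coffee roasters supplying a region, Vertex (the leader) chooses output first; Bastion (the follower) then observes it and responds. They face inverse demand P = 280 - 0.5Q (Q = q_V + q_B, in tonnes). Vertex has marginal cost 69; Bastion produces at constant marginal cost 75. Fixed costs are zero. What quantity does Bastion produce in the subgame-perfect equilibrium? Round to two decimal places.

96.50

Solve by backward induction. Given q_V, the follower Bastion maximises π_B = (280 - (1/2)q_V - (1/2)q_B)q_B - 75q_B.
∂π_B/∂q_B = 205 - (1/2)q_V - q_B = 0 gives the reaction function q_B = (205 - (1/2)q_V).
The leader anticipates this reaction. Substituting into P = 280 - 0.5Q gives P = 355/2 - (1/4)q_V, so π_V = (355/2 - (1/4)q_V)q_V - 69q_V.
Maximising: ∂π_V/∂q_V = 217/2 - (1/2)q_V = 0, giving q_V = 217.
Then q_B = (205 - (1/2)·217) = 193/2.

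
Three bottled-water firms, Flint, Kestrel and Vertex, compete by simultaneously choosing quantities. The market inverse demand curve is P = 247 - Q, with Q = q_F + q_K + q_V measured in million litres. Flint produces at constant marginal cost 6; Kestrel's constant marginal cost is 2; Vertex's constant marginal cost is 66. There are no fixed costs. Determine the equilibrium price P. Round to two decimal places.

80.25

Flint's profit: π_F = (247 - Q)q_F - (6q_F). Setting ∂π_F/∂q_F = 0: 241 - 2q_F - (q_K + q_V) = 0.
Kestrel's profit: π_K = (247 - Q)q_K - (2q_K). Setting ∂π_K/∂q_K = 0: 245 - 2q_K - (q_F + q_V) = 0.
Vertex's profit: π_V = (247 - Q)q_V - (66q_V). Setting ∂π_V/∂q_V = 0: 181 - 2q_V - (q_F + q_K) = 0.
Adding the 3 first-order conditions: 667 − 4Q = 0, so Q = 667/4.
Back-substituting: q_F = (241 − 667/4) = 297/4, q_K = (245 − 667/4) = 313/4, q_V = (181 − 667/4) = 57/4.
Total output Q = 667/4, so price P = 247 - 667/4 = 321/4.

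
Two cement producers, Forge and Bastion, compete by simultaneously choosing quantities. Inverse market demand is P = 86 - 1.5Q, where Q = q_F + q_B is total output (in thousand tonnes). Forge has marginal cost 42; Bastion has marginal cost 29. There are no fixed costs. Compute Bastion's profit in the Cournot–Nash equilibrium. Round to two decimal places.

362.96

Forge's profit: π_F = (86 - 1.5Q)q_F - (42q_F). Setting ∂π_F/∂q_F = 0: 44 - 3q_F - (3/2)(q_B) = 0.
Bastion's first-order condition: 57 - 3q_B - (3/2)(q_F) = 0.
So q_F = (44 - (3/2)q_B)/3 and q_B = (57 - (3/2)q_F)/3.
Substituting one into the other gives q_F = 62/9 and q_B = 140/9.
Price P = 86 - (3/2)·(202/9) = 157/3.
Bastion's profit: (157/3 - 29)·(140/9) = 362.9630.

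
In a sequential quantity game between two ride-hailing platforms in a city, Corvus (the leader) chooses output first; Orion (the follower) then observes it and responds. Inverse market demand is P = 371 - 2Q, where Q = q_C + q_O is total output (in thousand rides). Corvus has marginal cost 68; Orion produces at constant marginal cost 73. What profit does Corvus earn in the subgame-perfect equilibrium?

The follower Orion best-responds to any q_C: π_O = (371 - 2Q)q_O - 73q_O.
Follower FOC: 298 - 2q_C - 4q_O = 0, so q_O(q_C) = (298 - 2q_C)/4.
The leader anticipates this reaction. Substituting into P = 371 - 2Q gives P = 222 - q_C, so π_C = (222 - q_C)q_C - 68q_C.
Leader FOC: 154 - 2q_C = 0, so q_C = 77.
Then q_O = (298 - 2·77)/4 = 36.
Price P = 371 - 2·113 = 145.
Corvus's profit: (145 - 68)·77 = 5929.

5929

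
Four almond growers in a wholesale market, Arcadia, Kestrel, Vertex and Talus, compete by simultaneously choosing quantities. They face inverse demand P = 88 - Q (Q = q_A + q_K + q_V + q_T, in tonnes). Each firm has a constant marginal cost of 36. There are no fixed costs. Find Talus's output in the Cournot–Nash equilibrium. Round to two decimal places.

A representative firm's profit is π_i = q_i(88 - Q) - 36q_i.
First-order condition (treating rivals' output as given): 52 - 2q_i - Σ_{j≠i} q_j = 0.
By symmetry each firm produces the same amount; substituting Σ_{j≠i} q_j = 3q_i yields q_i = 52/5.

10.40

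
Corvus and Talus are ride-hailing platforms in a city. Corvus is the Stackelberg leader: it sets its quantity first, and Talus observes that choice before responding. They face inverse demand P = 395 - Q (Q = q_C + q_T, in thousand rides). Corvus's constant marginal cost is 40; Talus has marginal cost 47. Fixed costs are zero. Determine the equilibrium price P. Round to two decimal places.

Solve by backward induction. Given q_C, the follower Talus maximises π_T = (395 - q_C - q_T)q_T - 47q_T.
Setting the follower's marginal profit to zero, 348 - q_C - 2q_T = 0, i.e. q_T = (348 - q_C)/2.
Corvus substitutes q_T(q_C) into its own profit: π_C = q_C(395 - q_C - (348 - q_C)/2) - 40q_C = (221 - (1/2)q_C)q_C - 40q_C.
Leader FOC: 181 - q_C = 0, so q_C = 181.
Then q_T = (348 - 181)/2 = 167/2.
Total output Q = 529/2, so price P = 395 - 529/2 = 261/2.

130.50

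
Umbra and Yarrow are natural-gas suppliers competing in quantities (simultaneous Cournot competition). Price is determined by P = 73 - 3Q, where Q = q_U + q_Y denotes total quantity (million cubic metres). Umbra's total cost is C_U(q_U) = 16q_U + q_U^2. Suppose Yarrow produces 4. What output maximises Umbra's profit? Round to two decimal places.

5.63

With the rival's output fixed at 4, Umbra's profit is π_U = (73 - 3·4 - 3q_U)q_U - (16q_U + q_U²) = (61 - 3q_U)q_U - (16q_U + q_U²).
∂π_U/∂q_U = 45 - 8q_U = 0, so q_U = 45/8.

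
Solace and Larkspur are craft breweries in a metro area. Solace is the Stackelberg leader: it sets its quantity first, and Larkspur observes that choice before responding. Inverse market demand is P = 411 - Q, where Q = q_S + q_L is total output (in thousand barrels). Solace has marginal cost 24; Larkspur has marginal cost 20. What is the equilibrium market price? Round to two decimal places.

119.75

Solve by backward induction. Given q_S, the follower Larkspur maximises π_L = (411 - q_S - q_L)q_L - 20q_L.
Setting the follower's marginal profit to zero, 391 - q_S - 2q_L = 0, i.e. q_L = (391 - q_S)/2.
Solace substitutes q_L(q_S) into its own profit: π_S = q_S(411 - q_S - (391 - q_S)/2) - 24q_S = (431/2 - (1/2)q_S)q_S - 24q_S.
Leader FOC: 383/2 - q_S = 0, so q_S = 383/2.
Then q_L = (391 - 383/2)/2 = 399/4.
Total output Q = 1165/4, so price P = 411 - 1165/4 = 479/4.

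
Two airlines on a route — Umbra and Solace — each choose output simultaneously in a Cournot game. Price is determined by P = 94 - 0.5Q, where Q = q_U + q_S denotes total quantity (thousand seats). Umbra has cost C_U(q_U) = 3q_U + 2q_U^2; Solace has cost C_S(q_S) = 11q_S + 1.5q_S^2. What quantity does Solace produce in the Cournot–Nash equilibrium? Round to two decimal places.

Umbra's profit: π_U = (94 - 0.5Q)q_U - (3q_U + 2q_U²). Setting ∂π_U/∂q_U = 0: 91 - 5q_U - (1/2)(q_S) = 0.
Solace's first-order condition: 83 - 4q_S - (1/2)(q_U) = 0.
Rearranging gives the reaction functions q_U = (91 - (1/2)q_S)/5 and q_S = (83 - (1/2)q_U)/4.
Solving the pair: q_U = 1290/79, q_S = 1478/79.

18.71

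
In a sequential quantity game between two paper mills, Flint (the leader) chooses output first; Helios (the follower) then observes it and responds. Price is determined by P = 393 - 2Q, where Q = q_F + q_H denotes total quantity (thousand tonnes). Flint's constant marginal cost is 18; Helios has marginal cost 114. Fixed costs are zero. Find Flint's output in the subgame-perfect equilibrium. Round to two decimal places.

117.75

The follower Helios best-responds to any q_F: π_H = (393 - 2Q)q_H - 114q_H.
Setting the follower's marginal profit to zero, 279 - 2q_F - 4q_H = 0, i.e. q_H = (279 - 2q_F)/4.
Flint substitutes q_H(q_F) into its own profit: π_F = q_F(393 - 2q_F - (279 - 2q_F)/2) - 18q_F = (507/2 - q_F)q_F - 18q_F.
Maximising: ∂π_F/∂q_F = 471/2 - 2q_F = 0, giving q_F = 471/4.
Then q_H = (279 - 2·(471/4))/4 = 87/8.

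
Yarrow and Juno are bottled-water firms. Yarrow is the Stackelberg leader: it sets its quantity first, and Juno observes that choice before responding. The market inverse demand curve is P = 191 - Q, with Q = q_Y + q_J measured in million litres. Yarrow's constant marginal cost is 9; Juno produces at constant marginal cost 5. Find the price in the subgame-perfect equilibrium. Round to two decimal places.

53.50

Solve by backward induction. Given q_Y, the follower Juno maximises π_J = (191 - q_Y - q_J)q_J - 5q_J.
Setting the follower's marginal profit to zero, 186 - q_Y - 2q_J = 0, i.e. q_J = (186 - q_Y)/2.
The leader anticipates this reaction. Substituting into P = 191 - Q gives P = 98 - (1/2)q_Y, so π_Y = (98 - (1/2)q_Y)q_Y - 9q_Y.
The leader's first-order condition 89 - q_Y = 0 yields q_Y = 89.
Then q_J = (186 - 89)/2 = 97/2.
Total output Q = 275/2, so price P = 191 - 275/2 = 107/2.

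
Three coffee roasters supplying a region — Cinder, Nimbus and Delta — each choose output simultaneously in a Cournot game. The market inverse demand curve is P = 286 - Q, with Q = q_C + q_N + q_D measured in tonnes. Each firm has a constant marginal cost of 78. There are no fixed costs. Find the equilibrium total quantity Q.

156

A representative firm's profit is π_i = q_i(286 - Q) - 78q_i.
First-order condition (treating rivals' output as given): 208 - 2q_i - Σ_{j≠i} q_j = 0.
By symmetry each firm produces the same amount; substituting Σ_{j≠i} q_j = 2q_i yields q_i = 208/4 = 52.
Total output Q = 52 + 52 + 52 = 156.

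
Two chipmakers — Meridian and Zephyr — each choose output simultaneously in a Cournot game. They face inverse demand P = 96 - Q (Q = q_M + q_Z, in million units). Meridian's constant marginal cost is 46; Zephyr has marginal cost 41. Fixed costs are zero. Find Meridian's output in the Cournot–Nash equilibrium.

15

Meridian's profit: π_M = (96 - Q)q_M - (46q_M). Setting ∂π_M/∂q_M = 0: 50 - 2q_M - (q_Z) = 0.
Zephyr's first-order condition: 55 - 2q_Z - (q_M) = 0.
Best responses: q_M = (50 - q_Z)/2, q_Z = (55 - q_M)/2.
Substituting one into the other gives q_M = 15 and q_Z = 20.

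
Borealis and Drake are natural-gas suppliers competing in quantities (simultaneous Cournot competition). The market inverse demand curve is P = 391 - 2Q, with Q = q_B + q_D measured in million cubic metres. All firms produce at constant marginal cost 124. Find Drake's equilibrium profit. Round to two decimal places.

A representative firm's profit is π_i = q_i(391 - 2Q) - 124q_i.
Setting ∂π_i/∂q_i = 0 with rivals' quantities fixed: 267 - 4q_i - 2q_j = 0.
By symmetry each firm produces the same amount; substituting q_j = q_i yields q_i = 267/6 = 89/2.
Price P = 391 - 2·89 = 213.
Drake's profit: (213 - 124)·(89/2) = 3960.5000.

3960.50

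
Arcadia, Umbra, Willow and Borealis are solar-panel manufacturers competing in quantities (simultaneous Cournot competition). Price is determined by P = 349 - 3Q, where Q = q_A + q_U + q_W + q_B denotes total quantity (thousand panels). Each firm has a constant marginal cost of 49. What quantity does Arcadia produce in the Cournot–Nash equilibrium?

Each firm earns π_i = (349 - 3Q)q_i - 49q_i.
First-order condition (treating rivals' output as given): 300 - 6q_i - 3·Σ_{j≠i} q_j = 0.
With identical firms every q_j equals q_i, so Σ_{j≠i} q_j = 3q_i and 300 = 15q_i, giving q_i = 20.

20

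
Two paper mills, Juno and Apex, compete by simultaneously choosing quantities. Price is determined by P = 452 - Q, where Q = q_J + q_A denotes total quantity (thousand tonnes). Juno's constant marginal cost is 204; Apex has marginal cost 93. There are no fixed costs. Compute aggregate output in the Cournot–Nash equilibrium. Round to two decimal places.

Juno's profit: π_J = (452 - Q)q_J - (204q_J). Setting ∂π_J/∂q_J = 0: 248 - 2q_J - (q_A) = 0.
Apex's profit: π_A = (452 - Q)q_A - (93q_A). Setting ∂π_A/∂q_A = 0: 359 - 2q_A - (q_J) = 0.
Best responses: q_J = (248 - q_A)/2, q_A = (359 - q_J)/2.
Substituting one into the other gives q_J = 137/3 and q_A = 470/3.
Total output Q = 137/3 + 470/3 = 607/3.

202.33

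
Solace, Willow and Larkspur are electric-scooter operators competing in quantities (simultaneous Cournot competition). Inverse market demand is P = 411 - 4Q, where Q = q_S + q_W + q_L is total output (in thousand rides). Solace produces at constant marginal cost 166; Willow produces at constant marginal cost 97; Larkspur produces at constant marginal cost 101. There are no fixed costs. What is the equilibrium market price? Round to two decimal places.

193.75

Solace's profit: π_S = (411 - 4Q)q_S - (166q_S). Setting ∂π_S/∂q_S = 0: 245 - 8q_S - 4(q_W + q_L) = 0.
Willow's profit: π_W = (411 - 4Q)q_W - (97q_W). Setting ∂π_W/∂q_W = 0: 314 - 8q_W - 4(q_S + q_L) = 0.
Larkspur's profit: π_L = (411 - 4Q)q_L - (101q_L). Setting ∂π_L/∂q_L = 0: 310 - 8q_L - 4(q_S + q_W) = 0.
Summing all 3 equations gives 869 − 16Q = 0, hence Q = 869/16.
Back-substituting: q_S = (245 − 869/4)/4 = 111/16, q_W = (314 − 869/4)/4 = 387/16, q_L = (310 − 869/4)/4 = 371/16.
Total output Q = 869/16, so price P = 411 - 4·(869/16) = 775/4.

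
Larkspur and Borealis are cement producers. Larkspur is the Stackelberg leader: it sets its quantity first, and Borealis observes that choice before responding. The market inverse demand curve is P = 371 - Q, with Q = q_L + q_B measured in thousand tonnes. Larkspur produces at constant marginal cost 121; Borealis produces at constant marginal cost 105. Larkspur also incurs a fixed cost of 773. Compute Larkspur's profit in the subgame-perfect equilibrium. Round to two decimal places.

6071.50

Solve by backward induction. Given q_L, the follower Borealis maximises π_B = (371 - q_L - q_B)q_B - 105q_B.
Setting the follower's marginal profit to zero, 266 - q_L - 2q_B = 0, i.e. q_B = (266 - q_L)/2.
The leader anticipates this reaction. Substituting into P = 371 - Q gives P = 238 - (1/2)q_L, so π_L = (238 - (1/2)q_L)q_L - 121q_L.
Leader FOC: 117 - q_L = 0, so q_L = 117.
Then q_B = (266 - 117)/2 = 149/2.
Price P = 371 - 383/2 = 359/2.
Larkspur's profit: (359/2 - 121)·117 - 773 = 6071.5000.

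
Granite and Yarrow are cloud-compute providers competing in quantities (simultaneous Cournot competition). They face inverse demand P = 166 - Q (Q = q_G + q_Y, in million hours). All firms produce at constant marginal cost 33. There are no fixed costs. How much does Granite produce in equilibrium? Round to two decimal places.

44.33

A representative firm's profit is π_i = q_i(166 - Q) - 33q_i.
First-order condition (treating rivals' output as given): 133 - 2q_i - q_j = 0.
By symmetry each firm produces the same amount; substituting q_j = q_i yields q_i = 133/3.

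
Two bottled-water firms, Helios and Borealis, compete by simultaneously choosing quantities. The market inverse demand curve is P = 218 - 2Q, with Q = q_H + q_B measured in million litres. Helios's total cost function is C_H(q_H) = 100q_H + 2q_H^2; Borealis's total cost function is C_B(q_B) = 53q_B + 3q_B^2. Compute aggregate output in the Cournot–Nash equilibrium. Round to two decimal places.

25.45

Helios's profit: π_H = (218 - 2Q)q_H - (100q_H + 2q_H²). Setting ∂π_H/∂q_H = 0: 118 - 8q_H - 2(q_B) = 0.
Borealis's first-order condition: 165 - 10q_B - 2(q_H) = 0.
So q_H = (118 - 2q_B)/8 and q_B = (165 - 2q_H)/10.
Substituting one into the other gives q_H = 425/38 and q_B = 271/19.
Total output Q = 425/38 + 271/19 = 967/38.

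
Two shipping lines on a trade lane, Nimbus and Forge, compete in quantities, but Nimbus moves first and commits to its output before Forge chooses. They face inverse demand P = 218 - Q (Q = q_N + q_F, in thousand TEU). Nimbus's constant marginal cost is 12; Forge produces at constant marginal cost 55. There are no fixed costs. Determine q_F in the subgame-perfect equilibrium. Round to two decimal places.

Solve by backward induction. Given q_N, the follower Forge maximises π_F = (218 - q_N - q_F)q_F - 55q_F.
Setting the follower's marginal profit to zero, 163 - q_N - 2q_F = 0, i.e. q_F = (163 - q_N)/2.
The leader anticipates this reaction. Substituting into P = 218 - Q gives P = 273/2 - (1/2)q_N, so π_N = (273/2 - (1/2)q_N)q_N - 12q_N.
Maximising: ∂π_N/∂q_N = 249/2 - q_N = 0, giving q_N = 249/2.
Then q_F = (163 - 249/2)/2 = 77/4.

19.25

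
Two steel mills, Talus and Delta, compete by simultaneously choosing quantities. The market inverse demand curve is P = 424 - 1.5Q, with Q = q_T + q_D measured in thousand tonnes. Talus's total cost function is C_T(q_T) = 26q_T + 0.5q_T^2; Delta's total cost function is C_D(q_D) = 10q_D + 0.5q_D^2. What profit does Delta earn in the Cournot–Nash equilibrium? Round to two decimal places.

Talus's profit: π_T = (424 - 1.5Q)q_T - (26q_T + (1/2)q_T²). Setting ∂π_T/∂q_T = 0: 398 - 4q_T - (3/2)(q_D) = 0.
Delta's profit: π_D = (424 - 1.5Q)q_D - (10q_D + (1/2)q_D²). Setting ∂π_D/∂q_D = 0: 414 - 4q_D - (3/2)(q_T) = 0.
Best responses: q_T = (398 - (3/2)q_D)/4, q_D = (414 - (3/2)q_T)/4.
Solving the pair: q_T = 70.6182, q_D = 77.0182.
Price P = 424 - (3/2)·(1624/11) = 202.5455.
Delta's profit: 202.5455·77.0182 - 10·77.0182 - (1/2)·77.0182² = 11863.6007.

11863.60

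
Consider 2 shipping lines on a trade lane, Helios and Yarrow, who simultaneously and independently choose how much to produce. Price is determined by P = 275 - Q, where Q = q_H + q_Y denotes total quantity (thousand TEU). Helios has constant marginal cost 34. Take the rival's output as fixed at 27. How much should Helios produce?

107

With the rival's output fixed at 27, Helios's profit is π_H = (275 - 27 - q_H)q_H - (34q_H) = (248 - q_H)q_H - (34q_H).
∂π_H/∂q_H = 214 - 2q_H = 0, so q_H = 107.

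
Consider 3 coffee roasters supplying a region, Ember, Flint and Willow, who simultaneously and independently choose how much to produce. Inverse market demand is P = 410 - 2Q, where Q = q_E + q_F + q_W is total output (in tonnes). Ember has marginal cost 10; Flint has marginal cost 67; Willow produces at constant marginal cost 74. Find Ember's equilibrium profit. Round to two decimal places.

Ember's profit: π_E = (410 - 2Q)q_E - (10q_E). Setting ∂π_E/∂q_E = 0: 400 - 4q_E - 2(q_F + q_W) = 0.
Flint's profit: π_F = (410 - 2Q)q_F - (67q_F). Setting ∂π_F/∂q_F = 0: 343 - 4q_F - 2(q_E + q_W) = 0.
Willow's profit: π_W = (410 - 2Q)q_W - (74q_W). Setting ∂π_W/∂q_W = 0: 336 - 4q_W - 2(q_E + q_F) = 0.
Adding the 3 first-order conditions: 1079 − 8Q = 0, so Q = 1079/8.
Back-substituting: q_E = (400 − 1079/4)/2 = 521/8, q_F = (343 − 1079/4)/2 = 293/8, q_W = (336 − 1079/4)/2 = 265/8.
Price P = 410 - 2·(1079/8) = 561/4.
Ember's profit: (561/4 - 10)·(521/8) = 8482.5313.

8482.53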